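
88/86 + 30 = 1334/43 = 31.02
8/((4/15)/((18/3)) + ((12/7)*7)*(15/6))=45/169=0.27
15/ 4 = 3.75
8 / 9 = 0.89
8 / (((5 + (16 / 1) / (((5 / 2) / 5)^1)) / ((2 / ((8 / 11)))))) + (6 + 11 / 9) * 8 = 58.37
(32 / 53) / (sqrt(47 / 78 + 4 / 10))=32 * sqrt(152490) / 20723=0.60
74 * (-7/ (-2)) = 259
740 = 740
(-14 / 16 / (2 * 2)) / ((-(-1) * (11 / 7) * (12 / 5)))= -245 / 4224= -0.06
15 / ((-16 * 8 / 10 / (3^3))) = -31.64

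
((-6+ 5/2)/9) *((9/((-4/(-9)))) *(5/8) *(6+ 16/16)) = -2205/64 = -34.45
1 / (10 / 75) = 15 / 2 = 7.50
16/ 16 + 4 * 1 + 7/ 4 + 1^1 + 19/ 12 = 9.33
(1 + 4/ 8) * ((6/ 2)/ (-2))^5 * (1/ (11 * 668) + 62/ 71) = -9.95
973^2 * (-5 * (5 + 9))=-66271030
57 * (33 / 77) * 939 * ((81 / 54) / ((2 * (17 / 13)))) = 6262191 / 476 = 13155.86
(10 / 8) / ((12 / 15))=25 / 16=1.56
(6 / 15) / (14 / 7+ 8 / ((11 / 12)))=11 / 295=0.04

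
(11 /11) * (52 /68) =13 /17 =0.76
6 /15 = 2 /5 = 0.40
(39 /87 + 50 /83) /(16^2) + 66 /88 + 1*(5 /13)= 9121709 /8010496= 1.14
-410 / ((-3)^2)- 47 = -92.56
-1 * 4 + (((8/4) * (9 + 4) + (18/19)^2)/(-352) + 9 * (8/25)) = -1900383/1588400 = -1.20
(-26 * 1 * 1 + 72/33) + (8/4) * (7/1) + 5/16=-1673/176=-9.51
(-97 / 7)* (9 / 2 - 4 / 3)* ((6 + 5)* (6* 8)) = -162184 / 7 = -23169.14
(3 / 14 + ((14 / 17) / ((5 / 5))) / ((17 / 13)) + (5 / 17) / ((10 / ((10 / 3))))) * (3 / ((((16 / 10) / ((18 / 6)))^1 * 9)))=57175 / 97104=0.59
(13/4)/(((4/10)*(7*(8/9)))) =585/448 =1.31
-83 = -83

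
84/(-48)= -7/4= -1.75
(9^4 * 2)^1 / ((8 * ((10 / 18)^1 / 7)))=413343 / 20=20667.15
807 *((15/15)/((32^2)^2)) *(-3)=-2421/1048576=-0.00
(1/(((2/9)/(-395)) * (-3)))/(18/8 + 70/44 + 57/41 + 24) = 20.27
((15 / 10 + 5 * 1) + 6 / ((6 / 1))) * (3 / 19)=45 / 38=1.18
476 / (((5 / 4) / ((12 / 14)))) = 1632 / 5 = 326.40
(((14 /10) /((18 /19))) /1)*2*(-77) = -10241 /45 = -227.58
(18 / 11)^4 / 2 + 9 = 184257 / 14641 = 12.59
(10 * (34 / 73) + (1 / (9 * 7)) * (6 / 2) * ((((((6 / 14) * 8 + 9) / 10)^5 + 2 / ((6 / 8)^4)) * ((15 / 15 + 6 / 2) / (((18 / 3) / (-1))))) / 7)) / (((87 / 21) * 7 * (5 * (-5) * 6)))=-10113878926759009 / 9532261103242500000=-0.00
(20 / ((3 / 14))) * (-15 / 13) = -1400 / 13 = -107.69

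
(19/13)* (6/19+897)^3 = 4955605568649/4693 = 1055956865.26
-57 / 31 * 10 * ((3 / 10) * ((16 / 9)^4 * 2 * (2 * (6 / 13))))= -9961472 / 97929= -101.72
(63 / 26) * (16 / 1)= 504 / 13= 38.77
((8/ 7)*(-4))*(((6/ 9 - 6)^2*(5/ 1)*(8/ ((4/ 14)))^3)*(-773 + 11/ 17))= 1686555852800/ 153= 11023240867.97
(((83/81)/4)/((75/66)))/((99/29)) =2407/36450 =0.07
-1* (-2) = 2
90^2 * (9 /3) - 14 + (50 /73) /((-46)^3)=86282426479 /3552764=24286.00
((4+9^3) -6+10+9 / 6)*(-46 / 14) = -4853 / 2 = -2426.50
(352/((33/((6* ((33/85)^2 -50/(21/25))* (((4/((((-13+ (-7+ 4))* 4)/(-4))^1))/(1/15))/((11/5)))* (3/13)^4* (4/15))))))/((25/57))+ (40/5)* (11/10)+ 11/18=-2513059928293/1430027849250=-1.76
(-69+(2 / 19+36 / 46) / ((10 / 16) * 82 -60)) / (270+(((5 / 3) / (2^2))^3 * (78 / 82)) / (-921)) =-0.26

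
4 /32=1 /8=0.12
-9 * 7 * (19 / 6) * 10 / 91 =-285 / 13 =-21.92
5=5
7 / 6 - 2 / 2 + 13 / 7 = 85 / 42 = 2.02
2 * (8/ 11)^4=8192/ 14641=0.56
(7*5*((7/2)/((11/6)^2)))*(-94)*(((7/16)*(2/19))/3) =-241815/4598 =-52.59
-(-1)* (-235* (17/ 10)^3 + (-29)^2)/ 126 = -2.49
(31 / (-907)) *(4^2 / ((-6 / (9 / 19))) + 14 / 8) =-1147 / 68932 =-0.02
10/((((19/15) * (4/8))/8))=2400/19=126.32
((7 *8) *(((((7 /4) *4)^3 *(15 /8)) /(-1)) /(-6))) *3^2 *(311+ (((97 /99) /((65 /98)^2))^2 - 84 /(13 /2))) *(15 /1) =127295255045621719 /518382150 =245562573.95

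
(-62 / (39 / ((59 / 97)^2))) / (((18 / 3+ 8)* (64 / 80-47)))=0.00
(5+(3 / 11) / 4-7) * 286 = -1105 / 2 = -552.50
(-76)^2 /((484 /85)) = 122740 /121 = 1014.38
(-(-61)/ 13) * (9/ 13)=549/ 169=3.25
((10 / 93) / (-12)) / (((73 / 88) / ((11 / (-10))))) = 0.01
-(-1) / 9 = 1 / 9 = 0.11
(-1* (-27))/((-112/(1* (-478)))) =6453/56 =115.23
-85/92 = -0.92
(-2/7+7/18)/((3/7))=13/54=0.24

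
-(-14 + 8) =6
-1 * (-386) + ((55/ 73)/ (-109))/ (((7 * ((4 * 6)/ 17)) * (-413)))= 213106157303/ 552088488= 386.00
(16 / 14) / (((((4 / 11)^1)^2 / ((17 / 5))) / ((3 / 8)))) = 6171 / 560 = 11.02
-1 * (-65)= 65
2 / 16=0.12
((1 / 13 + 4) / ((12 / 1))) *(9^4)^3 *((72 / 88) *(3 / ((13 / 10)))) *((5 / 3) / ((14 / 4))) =1122657407511975 / 13013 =86271990126.18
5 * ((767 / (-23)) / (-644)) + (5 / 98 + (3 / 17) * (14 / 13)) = 11456563 / 22914164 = 0.50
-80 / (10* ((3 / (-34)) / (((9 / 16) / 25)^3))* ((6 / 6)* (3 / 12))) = 4131 / 1000000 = 0.00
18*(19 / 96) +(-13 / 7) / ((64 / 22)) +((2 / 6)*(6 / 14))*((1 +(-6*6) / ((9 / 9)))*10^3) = -1119345 / 224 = -4997.08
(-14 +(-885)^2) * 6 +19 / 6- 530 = 28192435 / 6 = 4698739.17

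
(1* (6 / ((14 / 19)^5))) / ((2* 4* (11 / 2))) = 7428297 / 11832128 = 0.63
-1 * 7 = -7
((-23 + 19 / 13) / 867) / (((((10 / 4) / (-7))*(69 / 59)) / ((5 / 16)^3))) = 361375 / 199090944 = 0.00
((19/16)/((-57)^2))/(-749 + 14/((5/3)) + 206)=-0.00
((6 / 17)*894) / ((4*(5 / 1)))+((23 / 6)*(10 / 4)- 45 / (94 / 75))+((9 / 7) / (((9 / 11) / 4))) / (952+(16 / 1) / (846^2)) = -13690302603851 / 1299155351340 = -10.54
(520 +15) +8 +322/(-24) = 6355/12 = 529.58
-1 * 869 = -869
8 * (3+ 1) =32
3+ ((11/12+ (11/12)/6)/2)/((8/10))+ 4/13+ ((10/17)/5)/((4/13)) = 554813/127296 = 4.36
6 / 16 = 3 / 8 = 0.38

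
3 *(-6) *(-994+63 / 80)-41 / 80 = 286037 / 16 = 17877.31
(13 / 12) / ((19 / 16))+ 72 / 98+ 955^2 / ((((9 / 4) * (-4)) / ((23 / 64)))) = -19528308125 / 536256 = -36416.02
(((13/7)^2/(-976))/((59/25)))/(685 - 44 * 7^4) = 4225/296153993744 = 0.00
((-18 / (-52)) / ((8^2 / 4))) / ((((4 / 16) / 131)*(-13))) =-1179 / 1352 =-0.87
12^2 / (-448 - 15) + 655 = 303121 / 463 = 654.69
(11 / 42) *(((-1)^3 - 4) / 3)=-55 / 126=-0.44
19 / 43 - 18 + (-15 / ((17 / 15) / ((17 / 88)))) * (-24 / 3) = 1370 / 473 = 2.90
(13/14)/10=13/140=0.09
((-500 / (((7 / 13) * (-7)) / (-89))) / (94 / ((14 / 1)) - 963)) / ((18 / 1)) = 144625 / 210861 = 0.69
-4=-4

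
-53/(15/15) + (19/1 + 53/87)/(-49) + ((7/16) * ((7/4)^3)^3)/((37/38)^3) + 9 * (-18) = -16126218650213731/113211468152832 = -142.44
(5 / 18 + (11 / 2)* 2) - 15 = -67 / 18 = -3.72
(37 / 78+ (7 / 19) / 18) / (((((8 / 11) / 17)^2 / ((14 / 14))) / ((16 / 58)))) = 9616475 / 128934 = 74.58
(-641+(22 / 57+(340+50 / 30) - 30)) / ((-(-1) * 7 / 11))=-68750 / 133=-516.92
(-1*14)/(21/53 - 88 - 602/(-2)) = -371/5655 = -0.07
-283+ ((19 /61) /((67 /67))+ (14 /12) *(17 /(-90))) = -282.91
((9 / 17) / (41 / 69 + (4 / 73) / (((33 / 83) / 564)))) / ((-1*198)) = -5037 / 147547318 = -0.00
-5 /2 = -2.50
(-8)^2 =64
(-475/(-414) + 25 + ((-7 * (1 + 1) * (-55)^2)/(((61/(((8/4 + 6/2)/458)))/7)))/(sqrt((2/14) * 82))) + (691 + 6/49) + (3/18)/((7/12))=14556331/20286- 741125 * sqrt(574)/1145458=702.05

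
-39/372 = -13/124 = -0.10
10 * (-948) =-9480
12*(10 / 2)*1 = 60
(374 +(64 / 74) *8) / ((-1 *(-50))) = 7047 / 925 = 7.62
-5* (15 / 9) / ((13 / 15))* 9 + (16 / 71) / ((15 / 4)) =-1197293 / 13845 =-86.48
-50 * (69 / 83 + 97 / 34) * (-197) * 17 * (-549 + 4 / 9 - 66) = -283216099475 / 747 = -379138018.04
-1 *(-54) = 54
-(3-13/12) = -23/12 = -1.92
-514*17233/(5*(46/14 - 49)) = 31002167/800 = 38752.71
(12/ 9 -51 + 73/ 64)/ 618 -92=-10925669/ 118656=-92.08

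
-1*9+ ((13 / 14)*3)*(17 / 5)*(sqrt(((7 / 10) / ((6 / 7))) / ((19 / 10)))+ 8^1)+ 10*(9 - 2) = 221*sqrt(114) / 380+ 4787 / 35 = 142.98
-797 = -797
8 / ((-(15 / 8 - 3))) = 64 / 9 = 7.11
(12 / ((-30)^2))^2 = 0.00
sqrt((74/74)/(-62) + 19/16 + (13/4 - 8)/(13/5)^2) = sqrt(1217959)/1612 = 0.68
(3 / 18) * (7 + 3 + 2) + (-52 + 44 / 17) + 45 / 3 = -551 / 17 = -32.41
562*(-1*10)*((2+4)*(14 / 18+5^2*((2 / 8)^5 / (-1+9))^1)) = -80884445 / 3072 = -26329.57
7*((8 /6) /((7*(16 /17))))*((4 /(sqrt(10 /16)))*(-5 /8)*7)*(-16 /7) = 68*sqrt(10) /3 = 71.68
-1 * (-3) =3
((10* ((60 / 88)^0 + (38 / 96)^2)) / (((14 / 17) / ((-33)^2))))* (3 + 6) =246685725 / 1792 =137659.44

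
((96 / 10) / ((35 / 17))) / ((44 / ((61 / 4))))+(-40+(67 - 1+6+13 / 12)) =801557 / 23100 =34.70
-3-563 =-566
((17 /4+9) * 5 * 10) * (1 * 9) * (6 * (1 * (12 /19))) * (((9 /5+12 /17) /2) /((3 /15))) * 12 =548645400 /323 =1698592.57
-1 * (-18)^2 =-324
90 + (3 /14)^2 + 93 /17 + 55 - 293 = -142.48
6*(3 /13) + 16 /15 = 478 /195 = 2.45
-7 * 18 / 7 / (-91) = 0.20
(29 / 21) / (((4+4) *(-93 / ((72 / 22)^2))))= -522 / 26257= -0.02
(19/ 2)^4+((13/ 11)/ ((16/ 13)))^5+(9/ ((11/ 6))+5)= 1377302271010249/ 168874213376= 8155.79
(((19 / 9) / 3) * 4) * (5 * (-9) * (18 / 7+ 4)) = -17480 / 21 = -832.38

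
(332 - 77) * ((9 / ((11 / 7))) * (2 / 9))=3570 / 11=324.55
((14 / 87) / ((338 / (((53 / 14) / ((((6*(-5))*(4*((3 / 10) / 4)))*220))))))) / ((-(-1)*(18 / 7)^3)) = -18179 / 339561668160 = -0.00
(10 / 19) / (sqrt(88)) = 5*sqrt(22) / 418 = 0.06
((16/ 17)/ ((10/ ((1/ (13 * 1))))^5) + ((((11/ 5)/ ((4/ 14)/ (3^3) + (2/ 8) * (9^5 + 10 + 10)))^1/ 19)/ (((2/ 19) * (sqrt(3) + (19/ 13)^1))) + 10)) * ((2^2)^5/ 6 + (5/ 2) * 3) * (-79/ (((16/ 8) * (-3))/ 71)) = 18006051063 * sqrt(3)/ 1253808580 + 16476391577841590302413251/ 9892519918246225000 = 1665565.27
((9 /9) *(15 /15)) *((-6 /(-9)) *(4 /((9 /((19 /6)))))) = 76 /81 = 0.94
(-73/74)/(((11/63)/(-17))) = 78183/814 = 96.05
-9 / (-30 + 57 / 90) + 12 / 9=4334 / 2643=1.64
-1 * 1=-1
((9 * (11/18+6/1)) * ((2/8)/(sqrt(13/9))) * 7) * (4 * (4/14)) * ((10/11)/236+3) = 297.42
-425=-425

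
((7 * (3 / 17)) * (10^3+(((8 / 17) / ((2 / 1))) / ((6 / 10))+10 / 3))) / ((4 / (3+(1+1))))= 895825 / 578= 1549.87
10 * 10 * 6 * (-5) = -3000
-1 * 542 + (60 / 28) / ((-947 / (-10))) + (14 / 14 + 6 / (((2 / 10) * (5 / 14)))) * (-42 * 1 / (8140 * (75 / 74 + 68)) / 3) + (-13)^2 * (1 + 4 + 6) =490454925260 / 372397333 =1317.02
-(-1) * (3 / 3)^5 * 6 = 6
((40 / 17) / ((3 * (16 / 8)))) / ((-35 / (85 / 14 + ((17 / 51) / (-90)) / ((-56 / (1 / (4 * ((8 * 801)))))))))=-2353017601 / 34589358720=-0.07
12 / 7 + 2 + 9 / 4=167 / 28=5.96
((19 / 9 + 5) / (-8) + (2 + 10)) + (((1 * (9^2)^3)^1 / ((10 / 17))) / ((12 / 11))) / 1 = 298142401 / 360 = 828173.34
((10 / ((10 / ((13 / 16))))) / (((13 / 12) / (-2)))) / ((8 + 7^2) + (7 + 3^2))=-0.02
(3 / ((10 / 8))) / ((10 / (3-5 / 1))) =-12 / 25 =-0.48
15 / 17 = 0.88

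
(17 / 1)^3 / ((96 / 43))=211259 / 96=2200.61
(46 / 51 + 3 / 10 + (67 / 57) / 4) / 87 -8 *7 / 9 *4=-24.87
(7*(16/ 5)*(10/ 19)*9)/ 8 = 252/ 19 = 13.26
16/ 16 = 1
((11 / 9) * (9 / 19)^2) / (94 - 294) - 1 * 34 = -2454899 / 72200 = -34.00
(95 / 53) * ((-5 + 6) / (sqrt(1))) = 1.79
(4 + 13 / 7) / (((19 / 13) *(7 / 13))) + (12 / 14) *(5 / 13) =94067 / 12103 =7.77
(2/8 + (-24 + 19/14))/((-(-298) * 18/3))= -209/16688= -0.01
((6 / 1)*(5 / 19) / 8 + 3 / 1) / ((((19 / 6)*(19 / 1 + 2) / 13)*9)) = 351 / 5054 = 0.07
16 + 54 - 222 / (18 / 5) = 25 / 3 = 8.33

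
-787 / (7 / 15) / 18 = -3935 / 42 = -93.69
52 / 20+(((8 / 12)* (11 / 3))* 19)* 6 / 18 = 2441 / 135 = 18.08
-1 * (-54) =54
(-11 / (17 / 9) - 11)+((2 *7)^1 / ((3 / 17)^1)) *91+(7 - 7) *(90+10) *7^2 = 7202.51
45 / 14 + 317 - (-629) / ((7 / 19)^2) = 485519 / 98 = 4954.28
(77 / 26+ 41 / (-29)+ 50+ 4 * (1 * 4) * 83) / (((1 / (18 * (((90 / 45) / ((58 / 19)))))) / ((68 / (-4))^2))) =51404606001 / 10933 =4701784.14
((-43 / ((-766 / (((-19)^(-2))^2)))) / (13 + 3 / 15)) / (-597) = -215 / 3933339560172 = -0.00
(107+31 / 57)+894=57088 / 57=1001.54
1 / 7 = 0.14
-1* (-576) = 576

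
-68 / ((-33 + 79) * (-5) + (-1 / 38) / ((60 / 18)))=25840 / 87403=0.30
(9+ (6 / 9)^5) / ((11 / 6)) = 4438 / 891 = 4.98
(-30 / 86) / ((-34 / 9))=0.09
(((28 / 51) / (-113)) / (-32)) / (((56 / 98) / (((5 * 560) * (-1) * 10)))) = -42875 / 5763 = -7.44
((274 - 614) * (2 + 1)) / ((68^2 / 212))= -795 / 17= -46.76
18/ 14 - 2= -5/ 7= -0.71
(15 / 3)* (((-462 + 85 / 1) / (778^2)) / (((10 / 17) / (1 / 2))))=-6409 / 2421136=-0.00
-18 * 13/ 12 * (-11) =214.50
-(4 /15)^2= -16 /225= -0.07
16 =16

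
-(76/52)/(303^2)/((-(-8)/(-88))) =209/1193517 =0.00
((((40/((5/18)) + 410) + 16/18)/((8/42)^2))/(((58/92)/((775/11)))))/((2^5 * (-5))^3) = -7930699/19005440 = -0.42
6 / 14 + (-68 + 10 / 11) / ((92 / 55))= -12777 / 322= -39.68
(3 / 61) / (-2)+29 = 3535 / 122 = 28.98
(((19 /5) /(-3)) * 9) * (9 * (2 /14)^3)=-513 /1715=-0.30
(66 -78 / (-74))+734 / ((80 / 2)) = 63199 / 740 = 85.40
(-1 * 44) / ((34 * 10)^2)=-11 / 28900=-0.00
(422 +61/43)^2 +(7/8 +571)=2660417967/14792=179855.19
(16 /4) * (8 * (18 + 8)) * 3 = 2496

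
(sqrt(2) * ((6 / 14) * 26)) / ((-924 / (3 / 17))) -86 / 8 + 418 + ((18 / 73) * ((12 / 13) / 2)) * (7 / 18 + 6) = 1548681 / 3796 -39 * sqrt(2) / 18326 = 407.97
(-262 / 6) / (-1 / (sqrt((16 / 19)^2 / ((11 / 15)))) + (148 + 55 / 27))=-6113445120 / 21004604327 - 3225744 * sqrt(165) / 21004604327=-0.29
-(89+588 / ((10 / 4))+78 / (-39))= -322.20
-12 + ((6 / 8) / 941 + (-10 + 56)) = 127979 / 3764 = 34.00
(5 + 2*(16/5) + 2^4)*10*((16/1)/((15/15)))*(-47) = -206048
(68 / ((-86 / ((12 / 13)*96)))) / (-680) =288 / 2795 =0.10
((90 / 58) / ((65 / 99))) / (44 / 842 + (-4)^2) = 375111 / 2547766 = 0.15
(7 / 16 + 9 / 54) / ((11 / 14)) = 203 / 264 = 0.77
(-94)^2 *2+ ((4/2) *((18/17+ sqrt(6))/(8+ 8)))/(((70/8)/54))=27 *sqrt(6)/35+ 10515326/595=17674.71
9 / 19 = 0.47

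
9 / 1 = 9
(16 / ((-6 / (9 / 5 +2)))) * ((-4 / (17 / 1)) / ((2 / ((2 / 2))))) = 304 / 255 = 1.19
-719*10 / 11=-7190 / 11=-653.64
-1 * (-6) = 6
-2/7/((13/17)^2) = -578/1183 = -0.49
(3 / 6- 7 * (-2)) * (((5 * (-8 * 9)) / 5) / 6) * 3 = -522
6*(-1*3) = -18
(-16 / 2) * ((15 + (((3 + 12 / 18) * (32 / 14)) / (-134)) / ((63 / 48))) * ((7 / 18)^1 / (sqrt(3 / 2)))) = -1767188 * sqrt(6) / 113967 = -37.98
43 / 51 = 0.84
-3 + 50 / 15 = 1 / 3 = 0.33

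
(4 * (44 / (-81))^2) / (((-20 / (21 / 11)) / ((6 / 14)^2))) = -176 / 8505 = -0.02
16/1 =16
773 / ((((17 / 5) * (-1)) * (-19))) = 3865 / 323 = 11.97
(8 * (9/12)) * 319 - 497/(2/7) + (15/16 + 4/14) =19681/112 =175.72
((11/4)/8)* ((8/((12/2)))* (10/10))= 11/24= 0.46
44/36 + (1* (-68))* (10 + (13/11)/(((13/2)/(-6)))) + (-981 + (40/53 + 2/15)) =-41574812/26235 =-1584.71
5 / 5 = 1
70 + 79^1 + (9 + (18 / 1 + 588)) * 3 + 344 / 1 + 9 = 2347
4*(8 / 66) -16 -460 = -15692 / 33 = -475.52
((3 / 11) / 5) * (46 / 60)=23 / 550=0.04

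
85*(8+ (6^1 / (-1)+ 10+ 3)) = 1275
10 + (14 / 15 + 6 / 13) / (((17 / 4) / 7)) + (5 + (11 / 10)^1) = 18.40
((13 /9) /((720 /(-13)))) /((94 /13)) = -2197 /609120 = -0.00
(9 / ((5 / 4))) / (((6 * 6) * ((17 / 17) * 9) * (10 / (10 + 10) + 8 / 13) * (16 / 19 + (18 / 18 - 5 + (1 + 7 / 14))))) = -988 / 82215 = -0.01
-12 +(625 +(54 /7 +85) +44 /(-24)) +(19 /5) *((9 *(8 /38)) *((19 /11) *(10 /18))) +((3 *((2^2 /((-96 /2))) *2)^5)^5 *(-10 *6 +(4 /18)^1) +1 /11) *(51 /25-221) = 350101315906368071202023 /506743559792728473600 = 690.88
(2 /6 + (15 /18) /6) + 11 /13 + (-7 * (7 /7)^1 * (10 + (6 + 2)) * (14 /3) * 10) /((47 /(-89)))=11135.79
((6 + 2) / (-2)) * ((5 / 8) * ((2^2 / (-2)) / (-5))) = -1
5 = 5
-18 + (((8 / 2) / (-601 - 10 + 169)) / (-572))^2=-18.00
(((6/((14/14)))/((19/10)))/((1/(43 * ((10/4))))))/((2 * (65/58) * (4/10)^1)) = 93525/247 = 378.64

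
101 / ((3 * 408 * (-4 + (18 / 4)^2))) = 101 / 19890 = 0.01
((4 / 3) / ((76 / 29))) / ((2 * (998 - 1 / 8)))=0.00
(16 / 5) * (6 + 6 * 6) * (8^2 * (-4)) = -172032 / 5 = -34406.40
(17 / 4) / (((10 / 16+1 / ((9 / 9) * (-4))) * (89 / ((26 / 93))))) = 884 / 24831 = 0.04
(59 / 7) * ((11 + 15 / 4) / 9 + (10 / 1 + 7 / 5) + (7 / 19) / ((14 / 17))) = 388751 / 3420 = 113.67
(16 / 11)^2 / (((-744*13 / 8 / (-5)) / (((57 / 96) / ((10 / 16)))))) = 1216 / 146289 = 0.01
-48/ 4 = -12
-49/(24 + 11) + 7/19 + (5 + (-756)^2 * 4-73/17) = 3692122034/1615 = 2286143.67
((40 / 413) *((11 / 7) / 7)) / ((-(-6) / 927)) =67980 / 20237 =3.36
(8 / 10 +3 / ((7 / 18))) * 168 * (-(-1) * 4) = 28608 / 5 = 5721.60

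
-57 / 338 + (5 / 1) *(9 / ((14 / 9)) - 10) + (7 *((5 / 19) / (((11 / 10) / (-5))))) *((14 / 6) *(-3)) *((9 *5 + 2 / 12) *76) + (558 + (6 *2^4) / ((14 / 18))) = 7880301599 / 39039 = 201857.16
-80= -80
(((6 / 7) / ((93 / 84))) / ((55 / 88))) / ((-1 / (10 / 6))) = -64 / 31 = -2.06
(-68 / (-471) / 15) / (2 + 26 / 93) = 527 / 124815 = 0.00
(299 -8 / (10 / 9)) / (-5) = -58.36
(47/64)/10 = 47/640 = 0.07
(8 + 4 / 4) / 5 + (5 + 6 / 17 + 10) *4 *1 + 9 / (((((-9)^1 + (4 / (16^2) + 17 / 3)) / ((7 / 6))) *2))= 476703 / 7735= 61.63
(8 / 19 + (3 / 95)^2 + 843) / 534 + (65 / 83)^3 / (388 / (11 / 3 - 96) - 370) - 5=-488695905667249609 / 142816641269028150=-3.42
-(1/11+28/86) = -197/473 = -0.42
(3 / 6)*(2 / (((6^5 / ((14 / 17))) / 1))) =7 / 66096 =0.00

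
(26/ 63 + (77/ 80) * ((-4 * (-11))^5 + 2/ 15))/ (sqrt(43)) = 2000021513377 * sqrt(43)/ 541800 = 24206382.65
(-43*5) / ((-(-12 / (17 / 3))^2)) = 62135 / 1296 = 47.94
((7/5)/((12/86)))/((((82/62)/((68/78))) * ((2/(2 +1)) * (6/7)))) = 1110389/95940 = 11.57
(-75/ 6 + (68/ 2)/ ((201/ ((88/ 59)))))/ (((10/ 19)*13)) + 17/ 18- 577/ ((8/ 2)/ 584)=-779248006697/ 9250020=-84242.85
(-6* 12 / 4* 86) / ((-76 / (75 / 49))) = 29025 / 931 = 31.18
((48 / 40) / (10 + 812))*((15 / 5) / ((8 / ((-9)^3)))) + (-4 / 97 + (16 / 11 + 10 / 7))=99983777 / 40930120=2.44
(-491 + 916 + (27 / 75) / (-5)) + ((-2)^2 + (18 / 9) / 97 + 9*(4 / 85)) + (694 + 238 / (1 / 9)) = 673074834 / 206125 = 3265.37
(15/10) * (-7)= -10.50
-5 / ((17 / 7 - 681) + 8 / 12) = 105 / 14236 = 0.01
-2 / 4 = -1 / 2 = -0.50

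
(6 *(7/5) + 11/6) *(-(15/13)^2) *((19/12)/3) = -29165/4056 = -7.19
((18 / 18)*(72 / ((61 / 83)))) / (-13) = -7.54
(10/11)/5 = 2/11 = 0.18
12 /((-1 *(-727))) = 12 /727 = 0.02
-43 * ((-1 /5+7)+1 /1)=-335.40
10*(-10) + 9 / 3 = -97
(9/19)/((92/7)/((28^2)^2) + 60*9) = 9680832/11036148917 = 0.00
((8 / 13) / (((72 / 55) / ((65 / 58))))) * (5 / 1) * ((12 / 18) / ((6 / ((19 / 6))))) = 26125 / 28188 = 0.93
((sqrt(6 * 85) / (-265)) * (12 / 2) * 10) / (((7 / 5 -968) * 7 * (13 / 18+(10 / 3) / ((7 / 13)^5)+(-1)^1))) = 19208 * sqrt(510) / 42110032283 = 0.00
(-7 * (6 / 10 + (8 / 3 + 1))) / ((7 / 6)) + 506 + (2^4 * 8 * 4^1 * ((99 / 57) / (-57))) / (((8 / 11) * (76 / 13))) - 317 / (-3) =59919949 / 102885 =582.40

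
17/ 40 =0.42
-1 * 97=-97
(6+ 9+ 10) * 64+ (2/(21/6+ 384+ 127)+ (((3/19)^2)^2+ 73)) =224350421590/134100309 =1673.00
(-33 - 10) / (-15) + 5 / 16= 763 / 240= 3.18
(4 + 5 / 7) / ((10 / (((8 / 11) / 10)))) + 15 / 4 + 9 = 8949 / 700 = 12.78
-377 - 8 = -385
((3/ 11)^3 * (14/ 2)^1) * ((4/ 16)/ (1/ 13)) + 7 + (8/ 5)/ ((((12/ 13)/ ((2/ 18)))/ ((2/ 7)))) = 37816973/ 5031180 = 7.52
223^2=49729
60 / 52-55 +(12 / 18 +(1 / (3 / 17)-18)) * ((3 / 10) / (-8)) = -11109 / 208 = -53.41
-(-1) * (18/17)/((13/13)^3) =18/17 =1.06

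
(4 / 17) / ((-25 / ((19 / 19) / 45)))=-4 / 19125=-0.00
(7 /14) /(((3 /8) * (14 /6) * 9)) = 4 /63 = 0.06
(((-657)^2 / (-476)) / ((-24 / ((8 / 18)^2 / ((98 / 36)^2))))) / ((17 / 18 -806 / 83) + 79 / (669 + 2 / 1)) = -288477933084 / 2477201158859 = -0.12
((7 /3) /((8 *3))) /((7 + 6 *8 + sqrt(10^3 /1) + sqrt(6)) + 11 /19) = 133 /(72 *(19 *sqrt(6) + 190 *sqrt(10) + 1056)) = 0.00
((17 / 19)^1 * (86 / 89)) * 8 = 11696 / 1691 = 6.92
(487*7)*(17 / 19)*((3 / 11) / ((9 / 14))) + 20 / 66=811532 / 627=1294.31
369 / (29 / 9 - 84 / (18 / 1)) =-255.46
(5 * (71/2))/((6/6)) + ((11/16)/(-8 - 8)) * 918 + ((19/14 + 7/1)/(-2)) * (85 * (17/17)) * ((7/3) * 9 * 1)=-937049/128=-7320.70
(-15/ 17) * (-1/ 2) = 15/ 34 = 0.44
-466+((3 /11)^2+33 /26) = -1461809 /3146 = -464.66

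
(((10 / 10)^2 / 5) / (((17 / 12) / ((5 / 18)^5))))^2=390625 / 7165729364544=0.00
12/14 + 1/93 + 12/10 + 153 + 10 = 537296/3255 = 165.07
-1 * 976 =-976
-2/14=-1/7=-0.14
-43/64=-0.67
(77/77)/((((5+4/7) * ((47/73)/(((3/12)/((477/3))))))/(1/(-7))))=-73/1165788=-0.00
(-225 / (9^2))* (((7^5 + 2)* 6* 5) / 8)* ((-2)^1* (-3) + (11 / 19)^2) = -1601757625 / 1444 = -1109250.43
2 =2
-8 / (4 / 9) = -18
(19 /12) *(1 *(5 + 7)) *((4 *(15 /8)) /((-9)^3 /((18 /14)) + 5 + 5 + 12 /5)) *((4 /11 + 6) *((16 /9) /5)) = -53200 /91509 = -0.58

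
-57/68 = -0.84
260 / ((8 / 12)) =390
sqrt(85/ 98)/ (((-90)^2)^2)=sqrt(170)/ 918540000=0.00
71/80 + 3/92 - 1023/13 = -77.77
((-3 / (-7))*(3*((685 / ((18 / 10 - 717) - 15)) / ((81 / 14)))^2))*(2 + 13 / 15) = 0.10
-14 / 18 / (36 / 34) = -119 / 162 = -0.73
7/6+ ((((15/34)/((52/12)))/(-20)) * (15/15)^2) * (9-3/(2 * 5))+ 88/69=2925053/1219920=2.40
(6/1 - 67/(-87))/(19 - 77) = -589/5046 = -0.12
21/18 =7/6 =1.17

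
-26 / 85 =-0.31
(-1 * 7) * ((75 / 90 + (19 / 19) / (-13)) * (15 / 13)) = -2065 / 338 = -6.11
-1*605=-605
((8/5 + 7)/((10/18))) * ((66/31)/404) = 12771/156550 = 0.08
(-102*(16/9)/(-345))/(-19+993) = 272/504045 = 0.00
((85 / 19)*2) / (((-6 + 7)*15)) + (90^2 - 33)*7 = 3218767 / 57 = 56469.60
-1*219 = -219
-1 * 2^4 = -16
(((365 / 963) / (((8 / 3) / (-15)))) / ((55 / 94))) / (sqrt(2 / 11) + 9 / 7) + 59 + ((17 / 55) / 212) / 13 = 840595* sqrt(22) / 3733444 + 1061963037 / 19026205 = 56.87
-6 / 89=-0.07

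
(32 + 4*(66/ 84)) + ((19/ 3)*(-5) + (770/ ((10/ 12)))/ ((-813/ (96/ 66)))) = 1.82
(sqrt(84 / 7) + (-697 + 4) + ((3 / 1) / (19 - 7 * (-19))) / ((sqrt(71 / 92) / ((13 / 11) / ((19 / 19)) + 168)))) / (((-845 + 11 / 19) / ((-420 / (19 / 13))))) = -45045 / 191 + 130 * sqrt(3) / 191 + 362895 * sqrt(1633) / 11336996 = -233.37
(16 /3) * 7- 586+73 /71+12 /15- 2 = -548.84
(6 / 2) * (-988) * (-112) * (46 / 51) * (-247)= -1257273472 / 17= -73957263.06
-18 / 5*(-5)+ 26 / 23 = 19.13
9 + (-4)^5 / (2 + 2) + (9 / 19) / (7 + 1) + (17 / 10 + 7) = -181063 / 760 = -238.24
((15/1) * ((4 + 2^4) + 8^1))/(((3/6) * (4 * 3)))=70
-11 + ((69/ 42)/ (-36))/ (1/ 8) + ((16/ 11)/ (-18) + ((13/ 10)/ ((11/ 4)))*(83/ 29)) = -338062/ 33495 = -10.09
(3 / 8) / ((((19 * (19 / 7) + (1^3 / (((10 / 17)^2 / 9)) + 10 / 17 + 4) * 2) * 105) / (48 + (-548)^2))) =490960 / 51613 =9.51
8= 8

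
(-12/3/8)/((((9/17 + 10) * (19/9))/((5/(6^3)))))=-85/163248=-0.00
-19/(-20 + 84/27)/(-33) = -3/88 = -0.03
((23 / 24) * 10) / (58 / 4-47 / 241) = 0.67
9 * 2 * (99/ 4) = 891/ 2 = 445.50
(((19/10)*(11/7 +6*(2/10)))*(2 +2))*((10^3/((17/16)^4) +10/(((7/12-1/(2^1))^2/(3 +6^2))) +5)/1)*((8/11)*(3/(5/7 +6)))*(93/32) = 489154882624821/431803570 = 1132818.06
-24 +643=619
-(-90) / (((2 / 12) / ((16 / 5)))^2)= 165888 / 5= 33177.60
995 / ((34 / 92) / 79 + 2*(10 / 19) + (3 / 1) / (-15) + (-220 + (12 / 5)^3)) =-8587596250 / 1772054287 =-4.85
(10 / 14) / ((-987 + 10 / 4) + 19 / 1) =-10 / 13517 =-0.00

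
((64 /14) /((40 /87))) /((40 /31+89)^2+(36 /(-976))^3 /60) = 0.00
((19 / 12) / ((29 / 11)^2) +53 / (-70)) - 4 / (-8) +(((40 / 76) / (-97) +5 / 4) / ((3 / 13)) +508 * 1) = 83547966574 / 162746115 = 513.36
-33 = -33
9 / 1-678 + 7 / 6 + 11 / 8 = -15995 / 24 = -666.46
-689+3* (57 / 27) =-2048 / 3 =-682.67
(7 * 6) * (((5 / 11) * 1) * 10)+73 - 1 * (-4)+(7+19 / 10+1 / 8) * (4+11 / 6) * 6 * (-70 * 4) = -969948 / 11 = -88177.09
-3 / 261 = -1 / 87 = -0.01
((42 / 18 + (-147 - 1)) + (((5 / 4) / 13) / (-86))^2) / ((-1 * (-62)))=-8739468533 / 3719773824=-2.35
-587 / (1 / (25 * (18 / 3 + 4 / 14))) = -645700 / 7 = -92242.86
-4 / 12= -1 / 3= -0.33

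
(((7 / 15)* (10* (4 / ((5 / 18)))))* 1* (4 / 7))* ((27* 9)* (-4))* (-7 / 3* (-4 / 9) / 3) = -64512 / 5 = -12902.40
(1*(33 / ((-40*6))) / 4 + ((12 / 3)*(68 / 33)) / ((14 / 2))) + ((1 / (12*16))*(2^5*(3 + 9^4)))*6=485295379 / 73920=6565.14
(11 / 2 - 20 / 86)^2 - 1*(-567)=4398741 / 7396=594.75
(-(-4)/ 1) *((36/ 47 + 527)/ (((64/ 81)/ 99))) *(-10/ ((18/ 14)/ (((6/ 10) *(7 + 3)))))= -2320631775/ 188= -12343786.04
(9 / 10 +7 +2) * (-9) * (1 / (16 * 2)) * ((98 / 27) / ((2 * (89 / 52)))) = -21021 / 7120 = -2.95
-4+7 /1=3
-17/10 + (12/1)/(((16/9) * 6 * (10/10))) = -23/40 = -0.58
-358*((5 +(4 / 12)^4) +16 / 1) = -609316 / 81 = -7522.42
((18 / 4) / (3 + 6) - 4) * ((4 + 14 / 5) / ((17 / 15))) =-21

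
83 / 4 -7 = 55 / 4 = 13.75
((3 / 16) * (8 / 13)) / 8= 3 / 208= 0.01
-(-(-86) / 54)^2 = -1849 / 729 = -2.54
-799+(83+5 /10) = -1431 /2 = -715.50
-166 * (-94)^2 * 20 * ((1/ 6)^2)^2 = -1833470/ 81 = -22635.43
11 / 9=1.22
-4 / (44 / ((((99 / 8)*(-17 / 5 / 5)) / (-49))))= -153 / 9800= -0.02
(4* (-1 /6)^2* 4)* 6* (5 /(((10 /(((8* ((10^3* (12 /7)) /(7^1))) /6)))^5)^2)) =4398046511104000000000000000000000 /239376798892836003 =18372902183694559.45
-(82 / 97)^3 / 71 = -551368 / 64799783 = -0.01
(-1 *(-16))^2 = 256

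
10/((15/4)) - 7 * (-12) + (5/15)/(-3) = 779/9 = 86.56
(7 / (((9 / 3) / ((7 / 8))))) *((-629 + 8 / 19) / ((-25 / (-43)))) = -8387967 / 3800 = -2207.36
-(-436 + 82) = 354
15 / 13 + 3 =54 / 13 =4.15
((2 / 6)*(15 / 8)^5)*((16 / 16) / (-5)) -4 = -181697 / 32768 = -5.54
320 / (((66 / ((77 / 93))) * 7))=160 / 279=0.57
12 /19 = 0.63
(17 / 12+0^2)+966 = 11609 / 12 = 967.42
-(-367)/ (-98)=-367/ 98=-3.74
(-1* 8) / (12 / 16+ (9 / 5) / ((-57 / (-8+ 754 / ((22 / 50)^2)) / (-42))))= -367840 / 237056613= -0.00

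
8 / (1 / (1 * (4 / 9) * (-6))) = -64 / 3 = -21.33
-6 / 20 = -3 / 10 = -0.30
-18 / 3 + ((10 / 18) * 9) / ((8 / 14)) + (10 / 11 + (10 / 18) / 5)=1493 / 396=3.77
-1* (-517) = 517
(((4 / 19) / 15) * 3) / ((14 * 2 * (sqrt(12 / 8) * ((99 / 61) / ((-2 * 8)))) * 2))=-488 * sqrt(6) / 197505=-0.01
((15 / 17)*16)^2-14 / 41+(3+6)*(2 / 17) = 2370100 / 11849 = 200.03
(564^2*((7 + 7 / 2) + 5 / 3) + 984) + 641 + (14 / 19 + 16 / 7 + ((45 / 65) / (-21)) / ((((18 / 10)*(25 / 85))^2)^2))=14640509764502 / 3781323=3871795.60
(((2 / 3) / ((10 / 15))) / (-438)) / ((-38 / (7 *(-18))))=-21 / 2774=-0.01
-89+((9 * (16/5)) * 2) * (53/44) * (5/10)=-2987/55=-54.31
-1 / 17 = -0.06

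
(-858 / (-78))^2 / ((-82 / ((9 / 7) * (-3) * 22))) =35937 / 287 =125.22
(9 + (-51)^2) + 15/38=99195/38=2610.39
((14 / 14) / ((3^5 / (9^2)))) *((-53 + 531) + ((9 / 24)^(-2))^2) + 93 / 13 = 579181 / 3159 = 183.34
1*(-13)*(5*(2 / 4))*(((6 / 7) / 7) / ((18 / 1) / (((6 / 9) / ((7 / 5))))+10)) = -975 / 11711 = -0.08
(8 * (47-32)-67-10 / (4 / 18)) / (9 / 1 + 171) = 2 / 45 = 0.04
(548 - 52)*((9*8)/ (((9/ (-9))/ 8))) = -285696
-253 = -253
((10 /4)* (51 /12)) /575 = 17 /920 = 0.02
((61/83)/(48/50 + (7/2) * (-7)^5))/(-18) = 1525/2197059219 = 0.00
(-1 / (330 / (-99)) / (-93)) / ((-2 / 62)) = 1 / 10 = 0.10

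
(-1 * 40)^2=1600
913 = 913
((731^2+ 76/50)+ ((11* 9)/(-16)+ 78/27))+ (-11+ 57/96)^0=1923696797/3600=534360.22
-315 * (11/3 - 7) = 1050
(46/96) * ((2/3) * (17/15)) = 391/1080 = 0.36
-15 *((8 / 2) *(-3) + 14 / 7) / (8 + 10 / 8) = 600 / 37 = 16.22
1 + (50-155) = -104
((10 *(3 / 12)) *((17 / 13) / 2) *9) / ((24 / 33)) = 8415 / 416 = 20.23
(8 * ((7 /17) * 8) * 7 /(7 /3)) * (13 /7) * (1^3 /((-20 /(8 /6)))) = -832 /85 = -9.79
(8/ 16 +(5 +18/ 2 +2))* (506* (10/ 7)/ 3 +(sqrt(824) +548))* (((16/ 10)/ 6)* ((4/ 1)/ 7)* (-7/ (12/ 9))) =-364496/ 35 - 132* sqrt(206)/ 5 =-10793.08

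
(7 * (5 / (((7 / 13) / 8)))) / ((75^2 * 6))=52 / 3375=0.02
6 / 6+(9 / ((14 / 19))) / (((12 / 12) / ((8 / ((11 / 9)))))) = 6233 / 77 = 80.95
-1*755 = -755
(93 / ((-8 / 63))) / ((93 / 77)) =-606.38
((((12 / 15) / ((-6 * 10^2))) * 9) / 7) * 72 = -108 / 875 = -0.12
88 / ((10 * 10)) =22 / 25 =0.88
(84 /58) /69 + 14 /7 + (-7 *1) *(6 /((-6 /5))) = 24693 /667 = 37.02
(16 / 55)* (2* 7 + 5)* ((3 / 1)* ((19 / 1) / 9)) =5776 / 165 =35.01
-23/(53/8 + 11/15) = -2760/883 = -3.13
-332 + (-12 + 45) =-299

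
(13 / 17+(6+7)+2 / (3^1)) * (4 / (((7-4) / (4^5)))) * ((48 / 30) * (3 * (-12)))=-96468992 / 85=-1134929.32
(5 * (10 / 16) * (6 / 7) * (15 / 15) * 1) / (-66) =-25 / 616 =-0.04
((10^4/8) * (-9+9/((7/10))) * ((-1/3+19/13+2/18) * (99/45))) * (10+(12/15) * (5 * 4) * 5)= 107662500/91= 1183104.40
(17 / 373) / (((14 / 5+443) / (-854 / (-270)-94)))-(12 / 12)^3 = -22656730 / 22448259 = -1.01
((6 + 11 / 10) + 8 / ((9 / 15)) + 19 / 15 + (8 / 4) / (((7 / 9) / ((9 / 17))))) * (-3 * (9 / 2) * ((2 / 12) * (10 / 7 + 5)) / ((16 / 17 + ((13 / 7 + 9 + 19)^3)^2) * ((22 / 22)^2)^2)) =-1779047361 / 3778290713910616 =-0.00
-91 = -91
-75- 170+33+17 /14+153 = -809 /14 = -57.79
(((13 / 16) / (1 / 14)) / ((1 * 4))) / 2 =91 / 64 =1.42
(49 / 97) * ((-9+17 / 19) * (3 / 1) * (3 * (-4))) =271656 / 1843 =147.40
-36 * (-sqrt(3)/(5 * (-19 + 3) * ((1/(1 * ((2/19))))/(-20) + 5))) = -0.17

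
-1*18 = -18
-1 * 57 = -57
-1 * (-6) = 6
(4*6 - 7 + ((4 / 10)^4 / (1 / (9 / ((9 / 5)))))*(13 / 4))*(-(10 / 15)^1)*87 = -126266 / 125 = -1010.13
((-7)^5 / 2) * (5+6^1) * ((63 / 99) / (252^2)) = -2401 / 2592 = -0.93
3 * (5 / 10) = 3 / 2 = 1.50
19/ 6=3.17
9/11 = 0.82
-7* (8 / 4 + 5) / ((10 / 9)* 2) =-441 / 20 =-22.05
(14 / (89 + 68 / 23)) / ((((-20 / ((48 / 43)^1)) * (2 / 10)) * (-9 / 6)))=2576 / 90945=0.03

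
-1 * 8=-8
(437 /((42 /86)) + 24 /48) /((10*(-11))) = -37603 /4620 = -8.14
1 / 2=0.50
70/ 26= 35/ 13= 2.69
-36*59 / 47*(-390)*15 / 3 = 4141800 / 47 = 88123.40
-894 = -894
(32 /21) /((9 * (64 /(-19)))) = -19 /378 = -0.05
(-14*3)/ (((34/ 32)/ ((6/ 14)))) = -288/ 17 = -16.94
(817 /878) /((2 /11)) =8987 /1756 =5.12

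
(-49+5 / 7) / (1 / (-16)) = 5408 / 7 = 772.57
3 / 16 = 0.19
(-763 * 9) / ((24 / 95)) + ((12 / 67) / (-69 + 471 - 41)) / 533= -2803358317209 / 103133368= -27181.87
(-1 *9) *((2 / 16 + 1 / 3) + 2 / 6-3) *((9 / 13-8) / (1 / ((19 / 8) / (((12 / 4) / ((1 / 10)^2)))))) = -19133 / 16640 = -1.15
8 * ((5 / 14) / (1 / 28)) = 80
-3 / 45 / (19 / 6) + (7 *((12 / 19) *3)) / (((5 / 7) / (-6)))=-10586 / 95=-111.43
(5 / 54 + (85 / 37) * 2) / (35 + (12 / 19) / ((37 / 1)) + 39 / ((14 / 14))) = 177935 / 2809836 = 0.06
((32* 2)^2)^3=68719476736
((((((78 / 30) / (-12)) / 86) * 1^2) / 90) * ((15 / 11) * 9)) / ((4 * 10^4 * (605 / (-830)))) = 1079 / 91572800000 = 0.00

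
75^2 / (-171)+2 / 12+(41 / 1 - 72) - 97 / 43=-323453 / 4902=-65.98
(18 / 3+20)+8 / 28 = 184 / 7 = 26.29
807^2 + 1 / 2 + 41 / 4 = 2605039 / 4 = 651259.75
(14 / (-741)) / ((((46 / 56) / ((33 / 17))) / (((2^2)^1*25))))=-431200 / 96577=-4.46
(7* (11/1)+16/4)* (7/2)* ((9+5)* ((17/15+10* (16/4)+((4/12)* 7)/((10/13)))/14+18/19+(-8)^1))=-1175769/76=-15470.64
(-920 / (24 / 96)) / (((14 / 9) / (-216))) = 3576960 / 7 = 510994.29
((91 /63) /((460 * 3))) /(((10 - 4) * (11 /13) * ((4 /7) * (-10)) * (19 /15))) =-0.00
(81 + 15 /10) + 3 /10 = 414 /5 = 82.80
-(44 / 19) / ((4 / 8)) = -88 / 19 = -4.63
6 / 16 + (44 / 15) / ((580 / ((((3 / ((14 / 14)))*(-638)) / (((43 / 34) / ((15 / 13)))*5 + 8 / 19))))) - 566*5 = -6476236193 / 2287400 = -2831.27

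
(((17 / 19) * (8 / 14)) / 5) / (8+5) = 68 / 8645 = 0.01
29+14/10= 152/5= 30.40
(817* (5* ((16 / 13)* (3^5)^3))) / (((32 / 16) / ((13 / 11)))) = 468922280760 / 11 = 42629298250.91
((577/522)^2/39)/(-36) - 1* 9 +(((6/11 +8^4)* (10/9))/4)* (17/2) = 40665926488237/4208242896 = 9663.40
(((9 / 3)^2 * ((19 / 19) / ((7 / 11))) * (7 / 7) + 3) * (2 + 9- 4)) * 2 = 240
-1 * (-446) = 446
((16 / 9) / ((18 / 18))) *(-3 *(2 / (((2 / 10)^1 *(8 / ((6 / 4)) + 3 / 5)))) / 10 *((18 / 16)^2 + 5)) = -2005 / 356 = -5.63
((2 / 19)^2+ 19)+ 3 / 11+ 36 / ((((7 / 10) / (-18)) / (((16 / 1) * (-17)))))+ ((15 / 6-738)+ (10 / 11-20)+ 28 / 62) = 432679336883 / 1723414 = 251059.43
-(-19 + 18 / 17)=305 / 17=17.94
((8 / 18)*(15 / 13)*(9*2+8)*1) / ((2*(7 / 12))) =80 / 7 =11.43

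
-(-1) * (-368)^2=135424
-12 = -12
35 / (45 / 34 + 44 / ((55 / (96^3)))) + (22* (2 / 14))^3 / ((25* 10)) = 640861791254 / 5158905262875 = 0.12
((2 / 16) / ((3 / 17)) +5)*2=137 / 12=11.42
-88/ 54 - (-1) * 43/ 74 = -2095/ 1998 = -1.05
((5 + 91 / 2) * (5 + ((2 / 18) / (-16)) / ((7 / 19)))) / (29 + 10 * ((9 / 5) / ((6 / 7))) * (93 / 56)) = 507121 / 128772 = 3.94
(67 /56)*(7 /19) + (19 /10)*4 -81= -72.96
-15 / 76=-0.20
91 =91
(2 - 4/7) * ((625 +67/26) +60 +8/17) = 1520585/1547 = 982.93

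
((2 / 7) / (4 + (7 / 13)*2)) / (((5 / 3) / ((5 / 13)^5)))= 625 / 2199197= 0.00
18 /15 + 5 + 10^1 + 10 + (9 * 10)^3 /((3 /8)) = 9720131 /5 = 1944026.20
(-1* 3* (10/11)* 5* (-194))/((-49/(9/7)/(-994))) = 37189800/539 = 68997.77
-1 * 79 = -79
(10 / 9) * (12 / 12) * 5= 50 / 9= 5.56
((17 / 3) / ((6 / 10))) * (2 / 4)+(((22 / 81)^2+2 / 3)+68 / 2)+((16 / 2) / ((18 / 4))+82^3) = 7235592053 / 13122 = 551409.24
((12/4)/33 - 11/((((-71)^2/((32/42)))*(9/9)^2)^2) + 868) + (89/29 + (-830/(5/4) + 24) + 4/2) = 833520873255034/3574889871399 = 233.16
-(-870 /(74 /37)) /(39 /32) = 4640 /13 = 356.92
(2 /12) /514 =1 /3084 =0.00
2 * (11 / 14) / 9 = 11 / 63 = 0.17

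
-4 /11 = -0.36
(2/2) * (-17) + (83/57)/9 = -8638/513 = -16.84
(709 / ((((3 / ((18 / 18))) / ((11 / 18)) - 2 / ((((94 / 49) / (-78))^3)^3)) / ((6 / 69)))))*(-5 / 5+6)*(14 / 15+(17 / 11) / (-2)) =42053565787782675559 / 515962282199182462743099311606580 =0.00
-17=-17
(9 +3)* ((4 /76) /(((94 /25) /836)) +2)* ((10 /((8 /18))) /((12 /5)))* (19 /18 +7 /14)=2397.87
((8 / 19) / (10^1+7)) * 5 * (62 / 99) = 2480 / 31977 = 0.08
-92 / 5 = -18.40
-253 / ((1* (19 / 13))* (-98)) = 3289 / 1862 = 1.77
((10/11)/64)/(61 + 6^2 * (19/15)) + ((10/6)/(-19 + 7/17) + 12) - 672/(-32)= 1463363821/44464992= 32.91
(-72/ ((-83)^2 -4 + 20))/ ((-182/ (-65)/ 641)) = -23076/ 9667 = -2.39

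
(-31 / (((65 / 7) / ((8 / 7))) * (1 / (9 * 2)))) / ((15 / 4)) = -5952 / 325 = -18.31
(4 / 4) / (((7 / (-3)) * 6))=-1 / 14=-0.07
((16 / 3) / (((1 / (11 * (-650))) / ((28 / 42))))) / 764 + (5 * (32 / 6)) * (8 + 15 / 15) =355360 / 1719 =206.72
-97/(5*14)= -97/70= -1.39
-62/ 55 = -1.13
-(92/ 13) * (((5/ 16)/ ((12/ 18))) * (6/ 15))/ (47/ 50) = -1725/ 1222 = -1.41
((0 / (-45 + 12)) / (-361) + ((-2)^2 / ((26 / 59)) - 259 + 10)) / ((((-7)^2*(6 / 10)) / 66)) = -343090 / 637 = -538.60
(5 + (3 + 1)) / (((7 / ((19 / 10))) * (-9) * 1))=-19 / 70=-0.27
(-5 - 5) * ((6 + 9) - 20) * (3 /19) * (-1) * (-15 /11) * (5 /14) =3.84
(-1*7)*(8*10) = -560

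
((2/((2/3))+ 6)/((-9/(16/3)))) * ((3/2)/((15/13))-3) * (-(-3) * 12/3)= 108.80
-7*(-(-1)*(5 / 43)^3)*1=-875 / 79507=-0.01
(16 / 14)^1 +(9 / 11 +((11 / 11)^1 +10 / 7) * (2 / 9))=1733 / 693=2.50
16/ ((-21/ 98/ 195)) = -14560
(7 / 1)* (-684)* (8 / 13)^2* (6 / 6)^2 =-306432 / 169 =-1813.21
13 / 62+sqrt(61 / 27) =13 / 62+sqrt(183) / 9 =1.71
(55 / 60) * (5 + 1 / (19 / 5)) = 275 / 57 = 4.82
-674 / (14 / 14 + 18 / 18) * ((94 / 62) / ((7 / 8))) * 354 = -44856048 / 217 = -206709.90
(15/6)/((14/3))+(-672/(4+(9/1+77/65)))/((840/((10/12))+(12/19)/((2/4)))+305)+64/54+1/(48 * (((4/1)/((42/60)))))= 2351144176631/1392446885760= 1.69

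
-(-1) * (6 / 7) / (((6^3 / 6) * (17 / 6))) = 1 / 119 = 0.01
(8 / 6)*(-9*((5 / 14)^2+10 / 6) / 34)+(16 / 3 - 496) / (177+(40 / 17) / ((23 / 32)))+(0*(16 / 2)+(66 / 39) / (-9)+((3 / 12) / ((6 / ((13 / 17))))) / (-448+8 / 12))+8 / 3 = -64643431157807 / 73753458931152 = -0.88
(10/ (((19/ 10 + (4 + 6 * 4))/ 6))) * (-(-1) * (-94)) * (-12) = 676800/ 299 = 2263.55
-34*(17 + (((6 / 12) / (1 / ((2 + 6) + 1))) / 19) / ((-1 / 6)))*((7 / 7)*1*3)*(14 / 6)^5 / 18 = -84572824 / 13851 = -6105.90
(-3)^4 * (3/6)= 40.50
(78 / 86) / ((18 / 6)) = 13 / 43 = 0.30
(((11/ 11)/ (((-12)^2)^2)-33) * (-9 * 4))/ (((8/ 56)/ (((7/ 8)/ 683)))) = 33530063/ 3147264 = 10.65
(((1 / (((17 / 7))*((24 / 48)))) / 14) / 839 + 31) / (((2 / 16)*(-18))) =-1768616 / 128367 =-13.78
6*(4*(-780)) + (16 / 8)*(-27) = -18774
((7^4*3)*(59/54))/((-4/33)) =-1558249/24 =-64927.04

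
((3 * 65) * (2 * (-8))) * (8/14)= -12480/7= -1782.86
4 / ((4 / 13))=13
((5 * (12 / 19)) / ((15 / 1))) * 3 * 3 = 1.89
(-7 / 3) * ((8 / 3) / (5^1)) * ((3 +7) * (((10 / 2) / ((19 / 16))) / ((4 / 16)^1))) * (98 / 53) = -387.54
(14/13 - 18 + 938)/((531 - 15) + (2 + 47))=1.63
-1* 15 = -15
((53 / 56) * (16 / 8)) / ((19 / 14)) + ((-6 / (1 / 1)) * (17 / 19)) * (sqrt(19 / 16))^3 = 53 / 38 - 51 * sqrt(19) / 32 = -5.55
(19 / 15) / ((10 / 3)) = 19 / 50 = 0.38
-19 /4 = -4.75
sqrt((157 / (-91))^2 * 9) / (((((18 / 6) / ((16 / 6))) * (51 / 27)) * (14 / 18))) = 3.13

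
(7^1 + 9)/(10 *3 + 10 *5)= 1/5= 0.20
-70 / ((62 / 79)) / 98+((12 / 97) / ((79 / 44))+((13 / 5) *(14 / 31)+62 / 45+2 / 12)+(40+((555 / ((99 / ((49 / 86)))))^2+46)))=1313602015669439 / 13393168774524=98.08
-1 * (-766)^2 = -586756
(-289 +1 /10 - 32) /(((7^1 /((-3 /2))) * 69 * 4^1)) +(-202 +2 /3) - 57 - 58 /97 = -969561301 /3748080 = -258.68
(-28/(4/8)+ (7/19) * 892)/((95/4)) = 11.48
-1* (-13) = 13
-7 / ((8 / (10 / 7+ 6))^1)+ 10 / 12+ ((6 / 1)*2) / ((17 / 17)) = 19 / 3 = 6.33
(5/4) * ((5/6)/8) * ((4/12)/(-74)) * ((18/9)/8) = -25/170496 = -0.00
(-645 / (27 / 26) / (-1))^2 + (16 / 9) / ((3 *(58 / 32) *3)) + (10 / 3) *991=304651562 / 783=389082.45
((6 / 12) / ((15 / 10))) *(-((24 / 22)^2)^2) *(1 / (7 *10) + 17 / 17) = -245376 / 512435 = -0.48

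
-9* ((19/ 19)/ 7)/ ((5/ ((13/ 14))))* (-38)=2223/ 245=9.07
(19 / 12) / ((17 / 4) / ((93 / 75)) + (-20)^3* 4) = -589 / 11902725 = -0.00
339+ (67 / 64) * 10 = 11183 / 32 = 349.47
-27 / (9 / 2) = -6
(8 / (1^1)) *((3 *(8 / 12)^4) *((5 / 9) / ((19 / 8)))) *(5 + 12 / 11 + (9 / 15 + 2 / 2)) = 48128 / 5643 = 8.53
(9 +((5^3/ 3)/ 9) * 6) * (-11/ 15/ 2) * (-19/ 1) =69179/ 270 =256.22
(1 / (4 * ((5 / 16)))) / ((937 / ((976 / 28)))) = 976 / 32795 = 0.03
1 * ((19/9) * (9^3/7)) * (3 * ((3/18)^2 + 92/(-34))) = -840807/476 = -1766.40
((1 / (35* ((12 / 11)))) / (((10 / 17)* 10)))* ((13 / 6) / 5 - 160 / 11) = -79169 / 1260000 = -0.06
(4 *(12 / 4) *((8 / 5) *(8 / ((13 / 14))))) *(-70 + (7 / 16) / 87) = -21824992 / 1885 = -11578.25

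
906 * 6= 5436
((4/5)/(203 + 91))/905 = 2/665175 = 0.00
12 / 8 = 3 / 2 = 1.50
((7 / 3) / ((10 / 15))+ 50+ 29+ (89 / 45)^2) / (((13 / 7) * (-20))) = -2449769 / 1053000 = -2.33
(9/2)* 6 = 27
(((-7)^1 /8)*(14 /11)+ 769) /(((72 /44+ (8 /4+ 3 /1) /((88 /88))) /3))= 101361 /292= 347.13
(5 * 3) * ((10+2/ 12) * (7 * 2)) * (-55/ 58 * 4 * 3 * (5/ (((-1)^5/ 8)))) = 28182000/ 29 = 971793.10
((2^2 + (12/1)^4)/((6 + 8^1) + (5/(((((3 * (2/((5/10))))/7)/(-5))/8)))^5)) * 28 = -0.00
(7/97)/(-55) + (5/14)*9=239977/74690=3.21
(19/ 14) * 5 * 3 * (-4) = -570/ 7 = -81.43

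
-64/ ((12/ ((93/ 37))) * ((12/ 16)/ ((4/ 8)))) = -992/ 111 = -8.94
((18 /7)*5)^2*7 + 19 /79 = 640033 /553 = 1157.38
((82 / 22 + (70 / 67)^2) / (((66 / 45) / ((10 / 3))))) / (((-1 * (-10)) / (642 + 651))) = 1538340285 / 1086338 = 1416.08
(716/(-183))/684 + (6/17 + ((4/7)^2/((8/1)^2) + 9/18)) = 88870259/104268276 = 0.85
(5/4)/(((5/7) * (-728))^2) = 1/216320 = 0.00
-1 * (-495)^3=121287375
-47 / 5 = -9.40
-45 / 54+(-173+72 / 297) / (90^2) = -228451 / 267300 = -0.85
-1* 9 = -9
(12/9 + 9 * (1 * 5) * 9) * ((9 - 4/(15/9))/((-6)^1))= -13409/30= -446.97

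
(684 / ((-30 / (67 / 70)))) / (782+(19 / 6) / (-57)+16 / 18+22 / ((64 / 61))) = -366624 / 13503875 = -0.03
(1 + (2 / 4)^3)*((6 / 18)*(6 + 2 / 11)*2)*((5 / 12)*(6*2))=255 / 11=23.18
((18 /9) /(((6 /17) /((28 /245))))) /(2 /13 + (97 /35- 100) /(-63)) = 18564 /48649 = 0.38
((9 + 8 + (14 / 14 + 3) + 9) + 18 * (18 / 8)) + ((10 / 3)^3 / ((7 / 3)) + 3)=11261 / 126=89.37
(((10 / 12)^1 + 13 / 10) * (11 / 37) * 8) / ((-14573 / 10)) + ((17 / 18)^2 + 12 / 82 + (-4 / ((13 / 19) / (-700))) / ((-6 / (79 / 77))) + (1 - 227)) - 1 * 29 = -75144746726953 / 78790206924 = -953.73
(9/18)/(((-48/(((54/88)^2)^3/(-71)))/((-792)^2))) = 10460353203/2128918528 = 4.91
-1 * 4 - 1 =-5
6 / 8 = 0.75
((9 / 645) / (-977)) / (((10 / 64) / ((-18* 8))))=13824 / 1050275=0.01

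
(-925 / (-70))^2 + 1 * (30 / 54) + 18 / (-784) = 617929 / 3528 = 175.15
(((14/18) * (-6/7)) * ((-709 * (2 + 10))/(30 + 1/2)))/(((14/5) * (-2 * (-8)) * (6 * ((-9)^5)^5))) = -3545/3678509288933052664858755876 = -0.00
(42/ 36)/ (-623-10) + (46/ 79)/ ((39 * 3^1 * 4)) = -1168/ 1950273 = -0.00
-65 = -65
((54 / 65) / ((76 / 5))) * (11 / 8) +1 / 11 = 7219 / 43472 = 0.17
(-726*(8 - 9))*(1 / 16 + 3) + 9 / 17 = 302451 / 136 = 2223.90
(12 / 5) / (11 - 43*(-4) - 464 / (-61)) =732 / 58135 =0.01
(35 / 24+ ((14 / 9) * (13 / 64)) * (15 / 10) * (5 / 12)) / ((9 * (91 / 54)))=545 / 4992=0.11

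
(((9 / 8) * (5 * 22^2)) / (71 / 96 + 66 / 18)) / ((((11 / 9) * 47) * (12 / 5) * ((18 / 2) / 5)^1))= 5500 / 2209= 2.49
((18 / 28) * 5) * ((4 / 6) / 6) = 5 / 14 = 0.36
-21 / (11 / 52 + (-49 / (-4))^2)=-1456 / 10419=-0.14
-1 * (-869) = 869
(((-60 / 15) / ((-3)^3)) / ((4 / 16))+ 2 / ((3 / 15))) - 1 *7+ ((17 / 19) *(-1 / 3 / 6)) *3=3533 / 1026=3.44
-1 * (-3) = 3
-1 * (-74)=74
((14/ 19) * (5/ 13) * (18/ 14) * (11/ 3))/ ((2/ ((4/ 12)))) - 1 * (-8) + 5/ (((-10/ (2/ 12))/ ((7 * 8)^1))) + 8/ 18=4.00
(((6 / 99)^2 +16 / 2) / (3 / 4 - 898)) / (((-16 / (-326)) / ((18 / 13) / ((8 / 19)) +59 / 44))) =-470254348 / 558904203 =-0.84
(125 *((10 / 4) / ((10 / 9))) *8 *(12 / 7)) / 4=6750 / 7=964.29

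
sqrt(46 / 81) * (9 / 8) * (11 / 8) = 11 * sqrt(46) / 64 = 1.17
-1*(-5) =5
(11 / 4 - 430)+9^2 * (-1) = -2033 / 4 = -508.25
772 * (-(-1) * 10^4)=7720000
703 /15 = 46.87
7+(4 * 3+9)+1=29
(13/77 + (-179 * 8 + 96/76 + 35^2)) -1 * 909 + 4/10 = -8150139/7315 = -1114.17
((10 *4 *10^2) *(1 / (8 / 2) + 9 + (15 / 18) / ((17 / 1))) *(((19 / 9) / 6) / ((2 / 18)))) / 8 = 4505375 / 306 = 14723.45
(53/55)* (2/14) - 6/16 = -731/3080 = -0.24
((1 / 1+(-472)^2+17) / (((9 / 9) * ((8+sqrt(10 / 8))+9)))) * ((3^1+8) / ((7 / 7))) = 166655896 / 1151 - 4901644 * sqrt(5) / 1151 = 135269.75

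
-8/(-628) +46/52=3663/4082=0.90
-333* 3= -999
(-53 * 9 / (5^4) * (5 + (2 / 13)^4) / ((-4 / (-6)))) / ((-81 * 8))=2523171 / 285610000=0.01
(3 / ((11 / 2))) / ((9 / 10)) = 20 / 33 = 0.61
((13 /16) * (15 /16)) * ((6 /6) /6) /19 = 65 /9728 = 0.01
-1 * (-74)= 74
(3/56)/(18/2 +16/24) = 9/1624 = 0.01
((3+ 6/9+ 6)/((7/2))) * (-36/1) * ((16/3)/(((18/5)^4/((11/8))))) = -4.34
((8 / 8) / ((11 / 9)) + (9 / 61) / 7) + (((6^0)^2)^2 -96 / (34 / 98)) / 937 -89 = -6618070378 / 74818513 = -88.45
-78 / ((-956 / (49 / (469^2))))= 39 / 2145742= 0.00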